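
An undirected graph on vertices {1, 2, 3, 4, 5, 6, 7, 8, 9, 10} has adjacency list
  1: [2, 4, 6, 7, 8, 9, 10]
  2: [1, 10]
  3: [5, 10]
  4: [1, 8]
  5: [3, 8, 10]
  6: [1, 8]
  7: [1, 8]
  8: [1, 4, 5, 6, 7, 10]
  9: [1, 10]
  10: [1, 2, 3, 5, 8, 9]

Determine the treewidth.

2

A width-2 tree decomposition is:
Bags: B1 = {5, 8, 10}  B2 = {1, 8, 10}  B3 = {1, 6, 8}  B4 = {3, 5, 10}  B5 = {1, 2, 10}  B6 = {1, 7, 8}  B7 = {1, 4, 8}  B8 = {1, 9, 10}
Tree: B1–B2, B2–B3, B1–B4, B2–B5, B2–B6, B2–B7, B5–B8
Every bag has size at most 3, so the width is 3 − 1 = 2 and tw(G) ≤ 2. For the lower bound, the 3 vertices {1, 8, 10} are pairwise adjacent, and any tree decomposition puts a clique entirely inside one bag — forcing width ≥ 2. The upper and lower bounds meet at 2, so that is the treewidth.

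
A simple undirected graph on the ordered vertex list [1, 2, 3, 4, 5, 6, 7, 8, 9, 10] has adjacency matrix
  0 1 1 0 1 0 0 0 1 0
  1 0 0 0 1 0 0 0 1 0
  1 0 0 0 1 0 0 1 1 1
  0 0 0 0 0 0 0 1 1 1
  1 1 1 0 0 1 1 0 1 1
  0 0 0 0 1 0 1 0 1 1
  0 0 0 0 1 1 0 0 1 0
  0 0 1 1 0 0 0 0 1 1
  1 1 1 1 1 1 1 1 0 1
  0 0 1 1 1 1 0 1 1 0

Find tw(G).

3

A width-3 tree decomposition is:
Bags: B1 = {5, 6, 9, 10}  B2 = {3, 5, 9, 10}  B3 = {5, 6, 7, 9}  B4 = {3, 8, 9, 10}  B5 = {4, 8, 9, 10}  B6 = {1, 3, 5, 9}  B7 = {1, 2, 5, 9}
Tree: B1–B2, B1–B3, B2–B4, B4–B5, B2–B6, B6–B7
Every bag has size at most 4, so the width is 4 − 1 = 3 and tw(G) ≤ 3. For the lower bound, the 4 vertices {3, 8, 9, 10} are pairwise adjacent, and any tree decomposition puts a clique entirely inside one bag — forcing width ≥ 3. Hence tw(G) = 3 exactly.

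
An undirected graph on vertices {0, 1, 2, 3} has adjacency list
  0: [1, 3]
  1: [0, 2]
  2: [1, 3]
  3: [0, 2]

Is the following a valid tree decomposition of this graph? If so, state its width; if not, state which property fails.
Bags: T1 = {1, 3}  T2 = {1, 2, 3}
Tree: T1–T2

A tree decomposition must satisfy three properties: every vertex lies in some bag; for every edge, both endpoints lie together in some bag; and for every vertex, the bags containing it form a connected subtree. Here vertex 0 appears in no bag, so the decomposition is invalid.

No — vertex 0 appears in no bag.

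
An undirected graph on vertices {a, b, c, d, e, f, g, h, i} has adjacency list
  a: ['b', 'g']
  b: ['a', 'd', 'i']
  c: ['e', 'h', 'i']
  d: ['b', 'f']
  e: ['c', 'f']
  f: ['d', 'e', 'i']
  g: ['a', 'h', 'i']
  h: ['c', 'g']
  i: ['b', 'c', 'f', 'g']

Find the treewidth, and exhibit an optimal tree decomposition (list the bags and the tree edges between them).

Each bag holds 4 vertices, so the decomposition has width 3, which upper-bounds the treewidth. For the lower bound: the 4 vertex sets {d,e,f}, {c}, {i}, {a,b,g,h} are disjoint, each induces a connected subgraph, and every pair is joined by at least one edge of G. Contracting each set to a single vertex therefore yields K_{4} as a minor, and since treewidth is minor-monotone, tw(G) ≥ tw(K_{4}) = 3. Hence tw(G) = 3 exactly.

Treewidth 3.
Bags: B1 = {c, d, e, f}  B2 = {c, d, f, i}  B3 = {b, c, d, i}  B4 = {b, c, h, i}  B5 = {b, g, h, i}  B6 = {a, b, g, h}
Tree: B1–B2, B2–B3, B3–B4, B4–B5, B5–B6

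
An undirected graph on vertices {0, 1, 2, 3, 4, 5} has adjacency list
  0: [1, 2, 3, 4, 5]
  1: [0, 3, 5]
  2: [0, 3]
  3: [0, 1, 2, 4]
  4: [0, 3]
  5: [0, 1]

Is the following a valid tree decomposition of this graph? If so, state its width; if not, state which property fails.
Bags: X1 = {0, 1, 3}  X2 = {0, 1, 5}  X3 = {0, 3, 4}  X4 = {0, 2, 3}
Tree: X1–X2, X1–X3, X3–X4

Yes; width 2.

Every vertex of G appears in some bag (union = {0, 1, 2, 3, 4, 5}); every edge is covered by a bag; and for each vertex v the set of bags containing v is connected in the bag tree. The decomposition is therefore valid. The largest bag has 3 vertices, so the width is 2.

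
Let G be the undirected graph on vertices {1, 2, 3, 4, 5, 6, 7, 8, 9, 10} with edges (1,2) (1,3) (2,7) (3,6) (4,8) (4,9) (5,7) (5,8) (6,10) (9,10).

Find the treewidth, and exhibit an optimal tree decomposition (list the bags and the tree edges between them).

Treewidth 2.
Bags: B1 = {2, 5, 7}  B2 = {2, 5, 8}  B3 = {2, 4, 8}  B4 = {2, 4, 9}  B5 = {2, 9, 10}  B6 = {2, 6, 10}  B7 = {2, 3, 6}  B8 = {1, 2, 3}
Tree: B1–B2, B2–B3, B3–B4, B4–B5, B5–B6, B6–B7, B7–B8

Every bag has size at most 3, so the width is 3 − 1 = 2 and tw(G) ≤ 2. Since 2–7–5–8–4–9–10–6–3–1–2 is a cycle in G, G is not acyclic. Forests are exactly the graphs of treewidth ≤ 1, so tw(G) ≥ 2. The upper and lower bounds meet at 2, so that is the treewidth.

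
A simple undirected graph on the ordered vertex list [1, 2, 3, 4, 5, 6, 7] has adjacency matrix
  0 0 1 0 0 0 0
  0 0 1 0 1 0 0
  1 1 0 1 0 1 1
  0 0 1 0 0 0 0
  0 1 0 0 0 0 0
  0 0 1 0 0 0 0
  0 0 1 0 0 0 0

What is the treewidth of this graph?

1

A width-1 tree decomposition is:
Bags: B1 = {2, 3}  B2 = {3, 4}  B3 = {1, 3}  B4 = {3, 7}  B5 = {2, 5}  B6 = {3, 6}
Tree: B1–B2, B1–B3, B2–B4, B1–B5, B2–B6
Every bag has size at most 2, so the width is 2 − 1 = 1 and tw(G) ≤ 1. G has an edge, so its treewidth is at least 1. Combining the bounds, tw(G) = 1.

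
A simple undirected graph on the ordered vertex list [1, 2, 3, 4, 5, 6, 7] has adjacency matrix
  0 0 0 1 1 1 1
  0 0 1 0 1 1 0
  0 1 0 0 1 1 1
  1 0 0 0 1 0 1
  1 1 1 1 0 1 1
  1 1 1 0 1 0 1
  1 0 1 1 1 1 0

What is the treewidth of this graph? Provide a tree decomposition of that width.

Treewidth 3.
Bags: B1 = {1, 5, 6, 7}  B2 = {3, 5, 6, 7}  B3 = {2, 3, 5, 6}  B4 = {1, 4, 5, 7}
Tree: B1–B2, B2–B3, B1–B4

Every bag has size at most 4, so the width is 4 − 1 = 3 and tw(G) ≤ 3. Conversely, {1, 4, 5, 7} is a clique of size 4, and the vertices of any clique must share a bag in every tree decomposition; so some bag has ≥ 4 vertices and tw(G) ≥ 3. Therefore the treewidth is 3.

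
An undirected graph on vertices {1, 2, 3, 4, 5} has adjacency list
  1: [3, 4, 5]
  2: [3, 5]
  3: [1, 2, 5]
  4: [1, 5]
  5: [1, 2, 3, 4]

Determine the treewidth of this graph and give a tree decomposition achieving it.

Treewidth 2.
One such decomposition:
Bags: B1 = {2, 3, 5}  B2 = {1, 3, 5}  B3 = {1, 4, 5}
Tree: B1–B2, B2–B3

Each bag holds 3 vertices, so the decomposition has width 2, which upper-bounds the treewidth. For the lower bound, the 3 vertices {1, 3, 5} are pairwise adjacent, and any tree decomposition puts a clique entirely inside one bag — forcing width ≥ 2. Hence tw(G) = 2 exactly.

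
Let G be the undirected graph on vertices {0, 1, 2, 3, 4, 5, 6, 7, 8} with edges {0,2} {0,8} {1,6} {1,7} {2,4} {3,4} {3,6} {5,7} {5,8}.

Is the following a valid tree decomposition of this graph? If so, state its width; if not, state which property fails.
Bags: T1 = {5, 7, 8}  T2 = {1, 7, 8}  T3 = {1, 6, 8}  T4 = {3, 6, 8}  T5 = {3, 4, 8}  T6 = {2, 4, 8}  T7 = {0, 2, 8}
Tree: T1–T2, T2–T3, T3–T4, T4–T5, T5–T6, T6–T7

Vertex coverage: the bags together contain {0, 1, 2, 3, 4, 5, 6, 7, 8}, the full vertex set. Edge coverage: each edge of G has both endpoints in at least one bag. Running intersection: for every vertex, the bags containing it form a connected subtree. All three properties hold, so this is a valid tree decomposition of width max|bag| − 1 = 2, and hence tw(G) ≤ 2.

Yes; width 2.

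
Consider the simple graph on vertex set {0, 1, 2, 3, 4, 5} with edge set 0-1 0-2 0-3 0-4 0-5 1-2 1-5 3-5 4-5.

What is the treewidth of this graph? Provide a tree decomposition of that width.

Treewidth 2.
One optimal decomposition is:
Bags: B1 = {0, 3, 5}  B2 = {0, 1, 5}  B3 = {0, 1, 2}  B4 = {0, 4, 5}
Tree: B1–B2, B2–B3, B2–B4

Every bag has size at most 3, so the width is 3 − 1 = 2 and tw(G) ≤ 2. Conversely, {0, 1, 2} is a clique of size 3, and the vertices of any clique must share a bag in every tree decomposition; so some bag has ≥ 3 vertices and tw(G) ≥ 2. Hence tw(G) = 2 exactly.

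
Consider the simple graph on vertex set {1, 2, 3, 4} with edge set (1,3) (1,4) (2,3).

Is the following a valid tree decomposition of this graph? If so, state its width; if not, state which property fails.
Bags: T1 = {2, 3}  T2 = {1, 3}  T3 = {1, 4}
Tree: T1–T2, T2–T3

Every vertex of G appears in some bag (union = {1, 2, 3, 4}); every edge is covered by a bag; and for each vertex v the set of bags containing v is connected in the bag tree. The decomposition is therefore valid. The largest bag has 2 vertices, so the width is 1.

Yes; width 1.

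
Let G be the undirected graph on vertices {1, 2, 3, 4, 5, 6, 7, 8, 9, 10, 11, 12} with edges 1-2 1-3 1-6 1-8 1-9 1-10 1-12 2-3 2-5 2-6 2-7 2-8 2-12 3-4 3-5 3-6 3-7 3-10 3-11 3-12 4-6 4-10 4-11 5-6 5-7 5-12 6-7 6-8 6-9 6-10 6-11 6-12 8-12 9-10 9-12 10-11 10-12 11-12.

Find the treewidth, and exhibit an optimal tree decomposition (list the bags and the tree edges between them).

Every bag has size at most 5, so the width is 5 − 1 = 4 and tw(G) ≤ 4. Conversely, {1, 2, 6, 8, 12} is a clique of size 5, and the vertices of any clique must share a bag in every tree decomposition; so some bag has ≥ 5 vertices and tw(G) ≥ 4. The upper and lower bounds meet at 4, so that is the treewidth.

Treewidth 4.
One optimal decomposition is:
Bags: B1 = {1, 2, 3, 6, 12}  B2 = {1, 2, 6, 8, 12}  B3 = {1, 3, 6, 10, 12}  B4 = {2, 3, 5, 6, 12}  B5 = {1, 6, 9, 10, 12}  B6 = {3, 6, 10, 11, 12}  B7 = {3, 4, 6, 10, 11}  B8 = {2, 3, 5, 6, 7}
Tree: B1–B2, B1–B3, B1–B4, B3–B5, B3–B6, B6–B7, B4–B8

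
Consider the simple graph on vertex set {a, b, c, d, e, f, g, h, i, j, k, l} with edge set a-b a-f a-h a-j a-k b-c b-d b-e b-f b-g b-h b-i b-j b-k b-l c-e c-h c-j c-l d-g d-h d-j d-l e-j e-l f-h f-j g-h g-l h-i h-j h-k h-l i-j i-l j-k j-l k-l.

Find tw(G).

4

A width-4 tree decomposition is:
Bags: B1 = {b, h, j, k, l}  B2 = {b, c, h, j, l}  B3 = {b, d, h, j, l}  B4 = {b, c, e, j, l}  B5 = {a, b, h, j, k}  B6 = {a, b, f, h, j}  B7 = {b, h, i, j, l}  B8 = {b, d, g, h, l}
Tree: B1–B2, B2–B3, B2–B4, B1–B5, B5–B6, B2–B7, B3–B8
Each bag holds 5 vertices, so the decomposition has width 4, which upper-bounds the treewidth. Conversely, {b, c, e, j, l} is a clique of size 5, and the vertices of any clique must share a bag in every tree decomposition; so some bag has ≥ 5 vertices and tw(G) ≥ 4. Hence tw(G) = 4 exactly.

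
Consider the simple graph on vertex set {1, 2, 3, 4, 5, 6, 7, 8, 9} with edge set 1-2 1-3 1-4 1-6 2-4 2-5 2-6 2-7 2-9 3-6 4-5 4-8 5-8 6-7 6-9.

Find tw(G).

2

A width-2 tree decomposition is:
Bags: B1 = {1, 2, 6}  B2 = {2, 6, 9}  B3 = {1, 3, 6}  B4 = {1, 2, 4}  B5 = {2, 6, 7}  B6 = {2, 4, 5}  B7 = {4, 5, 8}
Tree: B1–B2, B1–B3, B1–B4, B1–B5, B4–B6, B6–B7
Each bag holds 3 vertices, so the decomposition has width 2, which upper-bounds the treewidth. On the other hand G contains the 3-clique {4, 5, 8}. A clique must lie in a single bag of any decomposition, so no decomposition can have width below 2. Hence tw(G) = 2 exactly.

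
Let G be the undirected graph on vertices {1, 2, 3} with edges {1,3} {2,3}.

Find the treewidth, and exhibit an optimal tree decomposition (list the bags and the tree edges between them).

Every bag has size at most 2, so the width is 2 − 1 = 1 and tw(G) ≤ 1. G has an edge, so its treewidth is at least 1. Hence tw(G) = 1 exactly.

Treewidth 1.
One optimal decomposition is:
Bags: B1 = {1, 3}  B2 = {2, 3}
Tree: B1–B2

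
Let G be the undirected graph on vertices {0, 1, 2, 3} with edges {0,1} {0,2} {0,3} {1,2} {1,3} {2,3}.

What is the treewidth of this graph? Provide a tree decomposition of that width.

With just one bag of size 4, the width is 4 − 1 = 3, so tw(G) ≤ 3. For the lower bound, the 4 vertices {0, 1, 2, 3} are pairwise adjacent, and any tree decomposition puts a clique entirely inside one bag — forcing width ≥ 3. Hence tw(G) = 3 exactly.

Treewidth 3.
One such decomposition:
Bags: B1 = {0, 1, 2, 3}
Tree: (single bag)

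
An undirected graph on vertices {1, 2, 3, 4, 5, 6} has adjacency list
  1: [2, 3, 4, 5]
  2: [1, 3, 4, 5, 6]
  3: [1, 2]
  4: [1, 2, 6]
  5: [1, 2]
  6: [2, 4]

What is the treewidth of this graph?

2

A width-2 tree decomposition is:
Bags: B1 = {1, 2, 4}  B2 = {1, 2, 5}  B3 = {1, 2, 3}  B4 = {2, 4, 6}
Tree: B1–B2, B2–B3, B1–B4
The largest bag has 3 vertices, giving width 2; this decomposition certifies tw(G) ≤ 2. For the lower bound, the 3 vertices {1, 2, 3} are pairwise adjacent, and any tree decomposition puts a clique entirely inside one bag — forcing width ≥ 2. The upper and lower bounds meet at 2, so that is the treewidth.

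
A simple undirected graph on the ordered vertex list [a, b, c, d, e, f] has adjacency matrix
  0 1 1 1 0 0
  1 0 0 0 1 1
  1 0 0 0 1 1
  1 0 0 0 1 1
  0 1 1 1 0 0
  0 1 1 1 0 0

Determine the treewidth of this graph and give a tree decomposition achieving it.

Treewidth 3.
Bags: B1 = {a, b, c, d}  B2 = {b, c, d, f}  B3 = {b, c, d, e}
Tree: B1–B2, B2–B3

Every bag has size at most 4, so the width is 4 − 1 = 3 and tw(G) ≤ 3. For the lower bound: the 4 vertex sets {a,d}, {b,f}, {c}, {e} are disjoint, each induces a connected subgraph, and every pair is joined by at least one edge of G. Contracting each set to a single vertex therefore yields K_{4} as a minor, and since treewidth is minor-monotone, tw(G) ≥ tw(K_{4}) = 3. The upper and lower bounds meet at 3, so that is the treewidth.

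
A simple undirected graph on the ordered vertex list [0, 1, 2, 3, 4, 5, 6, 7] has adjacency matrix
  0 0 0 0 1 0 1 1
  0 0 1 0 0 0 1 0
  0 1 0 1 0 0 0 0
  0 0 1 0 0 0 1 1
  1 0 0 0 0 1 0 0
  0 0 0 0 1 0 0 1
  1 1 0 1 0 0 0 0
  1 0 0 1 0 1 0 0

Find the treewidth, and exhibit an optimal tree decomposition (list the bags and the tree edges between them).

Treewidth 2.
One optimal decomposition is:
Bags: B1 = {4, 5, 7}  B2 = {0, 4, 7}  B3 = {0, 3, 7}  B4 = {0, 3, 6}  B5 = {2, 3, 6}  B6 = {1, 2, 6}
Tree: B1–B2, B2–B3, B3–B4, B4–B5, B5–B6

Every bag has size at most 3, so the width is 3 − 1 = 2 and tw(G) ≤ 2. Since 5–4–0–7–5 is a cycle in G, G is not acyclic. Forests are exactly the graphs of treewidth ≤ 1, so tw(G) ≥ 2. Combining the bounds, tw(G) = 2.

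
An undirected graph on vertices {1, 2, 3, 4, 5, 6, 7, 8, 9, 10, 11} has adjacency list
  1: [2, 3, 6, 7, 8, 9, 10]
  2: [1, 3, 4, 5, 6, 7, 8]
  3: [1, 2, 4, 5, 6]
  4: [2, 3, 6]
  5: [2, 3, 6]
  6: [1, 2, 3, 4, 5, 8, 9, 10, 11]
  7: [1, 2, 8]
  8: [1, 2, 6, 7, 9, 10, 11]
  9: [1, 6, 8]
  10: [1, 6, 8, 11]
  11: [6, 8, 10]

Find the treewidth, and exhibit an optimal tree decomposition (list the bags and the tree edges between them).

Every bag has size at most 4, so the width is 4 − 1 = 3 and tw(G) ≤ 3. For the lower bound, the 4 vertices {1, 6, 8, 9} are pairwise adjacent, and any tree decomposition puts a clique entirely inside one bag — forcing width ≥ 3. Hence tw(G) = 3 exactly.

Treewidth 3.
One such decomposition:
Bags: B1 = {1, 2, 6, 8}  B2 = {1, 2, 3, 6}  B3 = {1, 6, 8, 10}  B4 = {6, 8, 10, 11}  B5 = {1, 2, 7, 8}  B6 = {1, 6, 8, 9}  B7 = {2, 3, 4, 6}  B8 = {2, 3, 5, 6}
Tree: B1–B2, B1–B3, B3–B4, B1–B5, B1–B6, B2–B7, B2–B8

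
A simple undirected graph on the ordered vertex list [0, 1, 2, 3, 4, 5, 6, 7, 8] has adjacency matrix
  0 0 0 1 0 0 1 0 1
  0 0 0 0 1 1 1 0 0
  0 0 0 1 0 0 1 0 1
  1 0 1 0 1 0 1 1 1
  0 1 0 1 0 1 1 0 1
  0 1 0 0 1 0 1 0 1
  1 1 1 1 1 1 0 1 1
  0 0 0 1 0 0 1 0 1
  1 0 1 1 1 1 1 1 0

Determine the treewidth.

A width-3 tree decomposition is:
Bags: B1 = {3, 6, 7, 8}  B2 = {0, 3, 6, 8}  B3 = {3, 4, 6, 8}  B4 = {4, 5, 6, 8}  B5 = {1, 4, 5, 6}  B6 = {2, 3, 6, 8}
Tree: B1–B2, B1–B3, B3–B4, B4–B5, B2–B6
The largest bag has 4 vertices, giving width 3; this decomposition certifies tw(G) ≤ 3. Conversely, {0, 3, 6, 8} is a clique of size 4, and the vertices of any clique must share a bag in every tree decomposition; so some bag has ≥ 4 vertices and tw(G) ≥ 3. Therefore the treewidth is 3.

3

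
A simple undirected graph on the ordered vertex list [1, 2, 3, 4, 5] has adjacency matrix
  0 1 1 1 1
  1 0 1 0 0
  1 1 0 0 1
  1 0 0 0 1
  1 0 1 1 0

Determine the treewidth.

2

A width-2 tree decomposition is:
Bags: B1 = {1, 2, 3}  B2 = {1, 3, 5}  B3 = {1, 4, 5}
Tree: B1–B2, B2–B3
The largest bag has 3 vertices, giving width 2; this decomposition certifies tw(G) ≤ 2. Conversely, {1, 2, 3} is a clique of size 3, and the vertices of any clique must share a bag in every tree decomposition; so some bag has ≥ 3 vertices and tw(G) ≥ 2. Therefore the treewidth is 2.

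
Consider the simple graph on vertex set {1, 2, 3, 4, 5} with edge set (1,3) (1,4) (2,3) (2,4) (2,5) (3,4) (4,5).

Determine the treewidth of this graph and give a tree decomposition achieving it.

Treewidth 2.
Bags: B1 = {2, 3, 4}  B2 = {2, 4, 5}  B3 = {1, 3, 4}
Tree: B1–B2, B1–B3

Every bag has size at most 3, so the width is 3 − 1 = 2 and tw(G) ≤ 2. For the lower bound, the 3 vertices {1, 3, 4} are pairwise adjacent, and any tree decomposition puts a clique entirely inside one bag — forcing width ≥ 2. Combining the bounds, tw(G) = 2.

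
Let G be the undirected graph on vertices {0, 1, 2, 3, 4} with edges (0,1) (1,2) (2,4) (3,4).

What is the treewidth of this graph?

A width-1 tree decomposition is:
Bags: B1 = {3, 4}  B2 = {2, 4}  B3 = {1, 2}  B4 = {0, 1}
Tree: B1–B2, B2–B3, B3–B4
Every bag has size at most 2, so the width is 2 − 1 = 1 and tw(G) ≤ 1. G has an edge, so its treewidth is at least 1. Combining the bounds, tw(G) = 1.

1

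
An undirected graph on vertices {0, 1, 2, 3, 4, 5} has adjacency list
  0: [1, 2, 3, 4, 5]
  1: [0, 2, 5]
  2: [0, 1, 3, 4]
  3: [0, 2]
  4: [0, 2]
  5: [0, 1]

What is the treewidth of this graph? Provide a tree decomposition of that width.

Each bag holds 3 vertices, so the decomposition has width 2, which upper-bounds the treewidth. On the other hand G contains the 3-clique {0, 1, 2}. A clique must lie in a single bag of any decomposition, so no decomposition can have width below 2. Combining the bounds, tw(G) = 2.

Treewidth 2.
One such decomposition:
Bags: B1 = {0, 2, 4}  B2 = {0, 1, 2}  B3 = {0, 1, 5}  B4 = {0, 2, 3}
Tree: B1–B2, B2–B3, B2–B4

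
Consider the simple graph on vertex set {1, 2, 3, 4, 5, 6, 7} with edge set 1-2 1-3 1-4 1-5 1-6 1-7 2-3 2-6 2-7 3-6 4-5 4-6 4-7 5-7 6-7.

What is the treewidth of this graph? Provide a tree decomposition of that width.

Treewidth 3.
One optimal decomposition is:
Bags: B1 = {1, 4, 6, 7}  B2 = {1, 2, 6, 7}  B3 = {1, 4, 5, 7}  B4 = {1, 2, 3, 6}
Tree: B1–B2, B1–B3, B2–B4

The largest bag has 4 vertices, giving width 3; this decomposition certifies tw(G) ≤ 3. Conversely, {1, 4, 5, 7} is a clique of size 4, and the vertices of any clique must share a bag in every tree decomposition; so some bag has ≥ 4 vertices and tw(G) ≥ 3. Therefore the treewidth is 3.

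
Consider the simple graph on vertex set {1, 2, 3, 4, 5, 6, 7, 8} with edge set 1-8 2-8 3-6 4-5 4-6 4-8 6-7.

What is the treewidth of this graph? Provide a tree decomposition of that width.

Treewidth 1.
One optimal decomposition is:
Bags: B1 = {4, 8}  B2 = {2, 8}  B3 = {4, 6}  B4 = {4, 5}  B5 = {3, 6}  B6 = {1, 8}  B7 = {6, 7}
Tree: B1–B2, B1–B3, B1–B4, B3–B5, B1–B6, B3–B7

The largest bag has 2 vertices, giving width 1; this decomposition certifies tw(G) ≤ 1. Since G has at least one edge (e.g. 4–8), it is not an edgeless graph, so tw(G) ≥ 1. The upper and lower bounds meet at 1, so that is the treewidth.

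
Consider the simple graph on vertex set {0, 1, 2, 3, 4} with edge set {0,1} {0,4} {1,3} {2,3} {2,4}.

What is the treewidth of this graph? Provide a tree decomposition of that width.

Treewidth 2.
One such decomposition:
Bags: B1 = {0, 1, 4}  B2 = {1, 2, 4}  B3 = {1, 2, 3}
Tree: B1–B2, B2–B3

Each bag holds 3 vertices, so the decomposition has width 2, which upper-bounds the treewidth. The edges 1–0–4–2–3–1 form a cycle, so G is not a tree and its treewidth is at least 2. Hence tw(G) = 2 exactly.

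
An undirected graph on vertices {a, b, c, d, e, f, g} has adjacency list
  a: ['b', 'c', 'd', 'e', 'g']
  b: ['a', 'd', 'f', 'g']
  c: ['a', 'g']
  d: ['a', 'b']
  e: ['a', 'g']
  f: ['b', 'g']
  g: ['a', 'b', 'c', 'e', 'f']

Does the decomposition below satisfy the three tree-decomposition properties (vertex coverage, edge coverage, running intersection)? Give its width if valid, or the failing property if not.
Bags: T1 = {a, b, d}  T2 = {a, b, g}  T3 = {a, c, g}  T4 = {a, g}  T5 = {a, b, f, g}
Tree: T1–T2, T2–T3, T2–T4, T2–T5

A tree decomposition must satisfy three properties: every vertex lies in some bag; for every edge, both endpoints lie together in some bag; and for every vertex, the bags containing it form a connected subtree. Here vertex e appears in no bag, so the decomposition is invalid.

No — vertex e appears in no bag.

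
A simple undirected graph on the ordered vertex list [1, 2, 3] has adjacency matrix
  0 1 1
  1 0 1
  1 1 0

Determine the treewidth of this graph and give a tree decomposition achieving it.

Treewidth 2.
One optimal decomposition is:
Bags: B1 = {1, 2, 3}
Tree: (single bag)

With just one bag of size 3, the width is 3 − 1 = 2, so tw(G) ≤ 2. On the other hand G contains the 3-clique {1, 2, 3}. A clique must lie in a single bag of any decomposition, so no decomposition can have width below 2. Therefore the treewidth is 2.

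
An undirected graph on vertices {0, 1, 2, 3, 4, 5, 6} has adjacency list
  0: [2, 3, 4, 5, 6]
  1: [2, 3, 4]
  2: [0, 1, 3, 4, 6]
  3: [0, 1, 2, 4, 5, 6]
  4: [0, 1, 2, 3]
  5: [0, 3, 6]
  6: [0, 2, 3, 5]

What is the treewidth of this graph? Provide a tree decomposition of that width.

Treewidth 3.
Bags: B1 = {0, 2, 3, 4}  B2 = {1, 2, 3, 4}  B3 = {0, 2, 3, 6}  B4 = {0, 3, 5, 6}
Tree: B1–B2, B1–B3, B3–B4

The largest bag has 4 vertices, giving width 3; this decomposition certifies tw(G) ≤ 3. Conversely, {0, 2, 3, 4} is a clique of size 4, and the vertices of any clique must share a bag in every tree decomposition; so some bag has ≥ 4 vertices and tw(G) ≥ 3. Therefore the treewidth is 3.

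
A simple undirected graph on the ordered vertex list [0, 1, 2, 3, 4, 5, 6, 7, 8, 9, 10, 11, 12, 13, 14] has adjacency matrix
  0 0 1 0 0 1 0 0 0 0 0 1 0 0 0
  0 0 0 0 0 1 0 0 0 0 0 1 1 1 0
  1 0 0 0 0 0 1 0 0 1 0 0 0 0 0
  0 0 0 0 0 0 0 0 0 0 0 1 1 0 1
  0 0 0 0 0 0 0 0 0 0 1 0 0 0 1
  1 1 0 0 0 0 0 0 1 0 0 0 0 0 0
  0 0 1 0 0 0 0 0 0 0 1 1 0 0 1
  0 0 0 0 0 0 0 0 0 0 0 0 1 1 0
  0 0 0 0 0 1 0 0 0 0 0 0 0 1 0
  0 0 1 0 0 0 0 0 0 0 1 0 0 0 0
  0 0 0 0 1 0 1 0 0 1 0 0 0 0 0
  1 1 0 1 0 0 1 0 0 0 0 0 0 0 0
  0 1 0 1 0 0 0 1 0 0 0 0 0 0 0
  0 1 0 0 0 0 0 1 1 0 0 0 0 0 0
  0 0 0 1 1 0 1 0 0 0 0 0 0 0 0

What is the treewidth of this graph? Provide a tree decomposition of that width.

Each bag holds 4 vertices, so the decomposition has width 3, which upper-bounds the treewidth. For the lower bound: the 4 vertex sets {4,9,10}, {14}, {6}, {0,2,3,11} are disjoint, each induces a connected subgraph, and every pair is joined by at least one edge of G. Contracting each set to a single vertex therefore yields K_{4} as a minor, and since treewidth is minor-monotone, tw(G) ≥ tw(K_{4}) = 3. Combining the bounds, tw(G) = 3.

Treewidth 3.
One such decomposition:
Bags: B1 = {4, 9, 10, 14}  B2 = {6, 9, 10, 14}  B3 = {2, 6, 9, 14}  B4 = {2, 3, 6, 14}  B5 = {2, 3, 6, 11}  B6 = {0, 2, 3, 11}  B7 = {0, 3, 11, 12}  B8 = {0, 1, 11, 12}  B9 = {0, 1, 5, 12}  B10 = {1, 5, 7, 12}  B11 = {1, 5, 7, 13}  B12 = {5, 7, 8, 13}
Tree: B1–B2, B2–B3, B3–B4, B4–B5, B5–B6, B6–B7, B7–B8, B8–B9, B9–B10, B10–B11, B11–B12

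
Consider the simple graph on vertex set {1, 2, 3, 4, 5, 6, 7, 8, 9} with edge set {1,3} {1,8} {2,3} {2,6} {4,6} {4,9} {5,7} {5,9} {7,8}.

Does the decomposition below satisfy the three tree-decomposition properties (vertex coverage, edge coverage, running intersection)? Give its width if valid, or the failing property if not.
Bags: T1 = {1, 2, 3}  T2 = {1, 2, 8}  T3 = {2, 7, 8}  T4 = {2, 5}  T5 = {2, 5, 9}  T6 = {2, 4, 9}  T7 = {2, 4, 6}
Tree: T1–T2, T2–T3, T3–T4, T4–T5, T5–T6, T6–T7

No — edge (7,5) lies in no bag.

A tree decomposition must satisfy three properties: every vertex lies in some bag; for every edge, both endpoints lie together in some bag; and for every vertex, the bags containing it form a connected subtree. Here edge (7,5) lies in no bag, so the decomposition is invalid.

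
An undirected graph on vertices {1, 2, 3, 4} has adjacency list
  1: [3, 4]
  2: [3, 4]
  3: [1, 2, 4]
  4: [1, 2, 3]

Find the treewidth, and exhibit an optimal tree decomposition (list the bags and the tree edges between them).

Treewidth 2.
One such decomposition:
Bags: B1 = {2, 3, 4}  B2 = {1, 3, 4}
Tree: B1–B2

The largest bag has 3 vertices, giving width 2; this decomposition certifies tw(G) ≤ 2. For the lower bound, the 3 vertices {1, 3, 4} are pairwise adjacent, and any tree decomposition puts a clique entirely inside one bag — forcing width ≥ 2. The upper and lower bounds meet at 2, so that is the treewidth.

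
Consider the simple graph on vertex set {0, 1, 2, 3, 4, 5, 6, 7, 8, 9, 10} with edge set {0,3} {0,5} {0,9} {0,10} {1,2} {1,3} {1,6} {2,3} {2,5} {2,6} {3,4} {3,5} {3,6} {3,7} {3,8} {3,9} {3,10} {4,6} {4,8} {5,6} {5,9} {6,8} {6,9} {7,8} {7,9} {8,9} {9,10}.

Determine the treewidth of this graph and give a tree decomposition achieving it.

Treewidth 3.
One optimal decomposition is:
Bags: B1 = {3, 5, 6, 9}  B2 = {3, 6, 8, 9}  B3 = {0, 3, 5, 9}  B4 = {3, 4, 6, 8}  B5 = {3, 7, 8, 9}  B6 = {2, 3, 5, 6}  B7 = {1, 2, 3, 6}  B8 = {0, 3, 9, 10}
Tree: B1–B2, B1–B3, B2–B4, B2–B5, B1–B6, B6–B7, B3–B8

Each bag holds 4 vertices, so the decomposition has width 3, which upper-bounds the treewidth. Conversely, {0, 3, 9, 10} is a clique of size 4, and the vertices of any clique must share a bag in every tree decomposition; so some bag has ≥ 4 vertices and tw(G) ≥ 3. Combining the bounds, tw(G) = 3.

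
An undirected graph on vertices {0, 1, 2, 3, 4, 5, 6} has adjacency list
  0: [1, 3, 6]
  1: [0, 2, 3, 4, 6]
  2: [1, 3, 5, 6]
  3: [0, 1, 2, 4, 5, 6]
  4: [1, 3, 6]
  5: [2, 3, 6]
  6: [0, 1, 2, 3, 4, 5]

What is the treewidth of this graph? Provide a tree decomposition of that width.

Every bag has size at most 4, so the width is 4 − 1 = 3 and tw(G) ≤ 3. Conversely, {0, 1, 3, 6} is a clique of size 4, and the vertices of any clique must share a bag in every tree decomposition; so some bag has ≥ 4 vertices and tw(G) ≥ 3. Therefore the treewidth is 3.

Treewidth 3.
Bags: B1 = {2, 3, 5, 6}  B2 = {1, 2, 3, 6}  B3 = {0, 1, 3, 6}  B4 = {1, 3, 4, 6}
Tree: B1–B2, B2–B3, B2–B4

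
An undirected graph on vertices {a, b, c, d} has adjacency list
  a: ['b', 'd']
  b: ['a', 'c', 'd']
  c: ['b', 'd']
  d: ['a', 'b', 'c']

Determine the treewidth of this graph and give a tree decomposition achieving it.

Treewidth 2.
One such decomposition:
Bags: B1 = {a, b, d}  B2 = {b, c, d}
Tree: B1–B2

Each bag holds 3 vertices, so the decomposition has width 2, which upper-bounds the treewidth. On the other hand G contains the 3-clique {b, c, d}. A clique must lie in a single bag of any decomposition, so no decomposition can have width below 2. The upper and lower bounds meet at 2, so that is the treewidth.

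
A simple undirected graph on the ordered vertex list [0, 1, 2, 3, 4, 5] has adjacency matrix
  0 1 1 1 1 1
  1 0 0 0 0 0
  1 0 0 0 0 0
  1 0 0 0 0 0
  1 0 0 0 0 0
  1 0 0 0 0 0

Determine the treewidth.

1

A width-1 tree decomposition is:
Bags: B1 = {0, 4}  B2 = {0, 1}  B3 = {0, 5}  B4 = {0, 2}  B5 = {0, 3}
Tree: B1–B2, B1–B3, B2–B4, B1–B5
The largest bag has 2 vertices, giving width 1; this decomposition certifies tw(G) ≤ 1. Since G has at least one edge (e.g. 0–4), it is not an edgeless graph, so tw(G) ≥ 1. Therefore the treewidth is 1.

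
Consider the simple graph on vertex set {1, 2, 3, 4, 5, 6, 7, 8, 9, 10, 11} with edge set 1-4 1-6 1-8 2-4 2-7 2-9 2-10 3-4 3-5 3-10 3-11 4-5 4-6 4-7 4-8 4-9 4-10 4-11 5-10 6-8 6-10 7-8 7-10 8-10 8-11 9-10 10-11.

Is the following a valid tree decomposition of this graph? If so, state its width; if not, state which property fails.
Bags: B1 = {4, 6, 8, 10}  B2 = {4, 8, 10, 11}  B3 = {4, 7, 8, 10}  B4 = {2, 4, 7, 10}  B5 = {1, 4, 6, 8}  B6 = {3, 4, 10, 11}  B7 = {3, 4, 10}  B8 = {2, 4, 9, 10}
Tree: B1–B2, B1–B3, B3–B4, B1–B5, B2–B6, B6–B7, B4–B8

No — vertex 5 appears in no bag.

A tree decomposition must satisfy three properties: every vertex lies in some bag; for every edge, both endpoints lie together in some bag; and for every vertex, the bags containing it form a connected subtree. Here vertex 5 appears in no bag, so the decomposition is invalid.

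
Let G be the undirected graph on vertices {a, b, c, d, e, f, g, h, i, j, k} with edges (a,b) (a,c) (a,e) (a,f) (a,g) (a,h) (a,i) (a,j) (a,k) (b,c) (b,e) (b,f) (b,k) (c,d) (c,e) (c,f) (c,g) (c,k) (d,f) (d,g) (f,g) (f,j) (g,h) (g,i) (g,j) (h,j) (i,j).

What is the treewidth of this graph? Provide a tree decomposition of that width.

Treewidth 3.
One such decomposition:
Bags: B1 = {a, c, f, g}  B2 = {a, b, c, f}  B3 = {a, f, g, j}  B4 = {a, g, h, j}  B5 = {a, g, i, j}  B6 = {c, d, f, g}  B7 = {a, b, c, e}  B8 = {a, b, c, k}
Tree: B1–B2, B1–B3, B3–B4, B3–B5, B1–B6, B2–B7, B7–B8

The largest bag has 4 vertices, giving width 3; this decomposition certifies tw(G) ≤ 3. For the lower bound, the 4 vertices {c, d, f, g} are pairwise adjacent, and any tree decomposition puts a clique entirely inside one bag — forcing width ≥ 3. Therefore the treewidth is 3.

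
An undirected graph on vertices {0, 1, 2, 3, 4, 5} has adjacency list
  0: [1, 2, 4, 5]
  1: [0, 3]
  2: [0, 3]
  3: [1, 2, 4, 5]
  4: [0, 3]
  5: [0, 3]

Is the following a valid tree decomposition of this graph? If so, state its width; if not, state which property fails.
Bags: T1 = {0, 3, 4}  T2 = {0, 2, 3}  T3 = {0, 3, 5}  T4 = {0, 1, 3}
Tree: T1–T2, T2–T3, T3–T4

Vertex coverage: the bags together contain {0, 1, 2, 3, 4, 5}, the full vertex set. Edge coverage: each edge of G has both endpoints in at least one bag. Running intersection: for every vertex, the bags containing it form a connected subtree. All three properties hold, so this is a valid tree decomposition of width max|bag| − 1 = 2, and hence tw(G) ≤ 2.

Yes; width 2.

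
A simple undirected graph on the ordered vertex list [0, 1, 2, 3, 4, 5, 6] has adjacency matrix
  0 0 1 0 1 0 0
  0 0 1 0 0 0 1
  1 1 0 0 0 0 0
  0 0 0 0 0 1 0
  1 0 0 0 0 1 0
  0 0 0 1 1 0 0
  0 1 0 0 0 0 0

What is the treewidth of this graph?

1

A width-1 tree decomposition is:
Bags: B1 = {1, 6}  B2 = {1, 2}  B3 = {0, 2}  B4 = {0, 4}  B5 = {4, 5}  B6 = {3, 5}
Tree: B1–B2, B2–B3, B3–B4, B4–B5, B5–B6
Every bag has size at most 2, so the width is 2 − 1 = 1 and tw(G) ≤ 1. G has an edge, so its treewidth is at least 1. Hence tw(G) = 1 exactly.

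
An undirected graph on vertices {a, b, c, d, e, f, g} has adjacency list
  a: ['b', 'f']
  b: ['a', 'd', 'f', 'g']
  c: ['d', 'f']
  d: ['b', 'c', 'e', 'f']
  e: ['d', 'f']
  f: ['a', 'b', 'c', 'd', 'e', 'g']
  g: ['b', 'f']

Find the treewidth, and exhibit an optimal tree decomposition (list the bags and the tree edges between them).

Every bag has size at most 3, so the width is 3 − 1 = 2 and tw(G) ≤ 2. Conversely, {d, e, f} is a clique of size 3, and the vertices of any clique must share a bag in every tree decomposition; so some bag has ≥ 3 vertices and tw(G) ≥ 2. Hence tw(G) = 2 exactly.

Treewidth 2.
One optimal decomposition is:
Bags: B1 = {a, b, f}  B2 = {b, d, f}  B3 = {d, e, f}  B4 = {c, d, f}  B5 = {b, f, g}
Tree: B1–B2, B2–B3, B2–B4, B1–B5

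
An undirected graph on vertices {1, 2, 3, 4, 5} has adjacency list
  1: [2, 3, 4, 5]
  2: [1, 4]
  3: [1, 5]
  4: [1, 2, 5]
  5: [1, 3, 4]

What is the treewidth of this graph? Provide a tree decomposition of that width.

Each bag holds 3 vertices, so the decomposition has width 2, which upper-bounds the treewidth. For the lower bound, the 3 vertices {1, 3, 5} are pairwise adjacent, and any tree decomposition puts a clique entirely inside one bag — forcing width ≥ 2. Hence tw(G) = 2 exactly.

Treewidth 2.
Bags: B1 = {1, 2, 4}  B2 = {1, 4, 5}  B3 = {1, 3, 5}
Tree: B1–B2, B2–B3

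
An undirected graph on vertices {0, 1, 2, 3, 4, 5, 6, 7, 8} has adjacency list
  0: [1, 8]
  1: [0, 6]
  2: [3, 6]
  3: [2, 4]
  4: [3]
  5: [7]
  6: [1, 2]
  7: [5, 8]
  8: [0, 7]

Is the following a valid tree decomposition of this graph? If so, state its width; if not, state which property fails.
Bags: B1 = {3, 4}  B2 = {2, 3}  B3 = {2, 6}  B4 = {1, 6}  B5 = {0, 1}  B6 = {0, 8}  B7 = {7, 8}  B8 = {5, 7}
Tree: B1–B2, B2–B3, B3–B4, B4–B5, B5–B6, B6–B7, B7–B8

Vertex coverage: the bags together contain {0, 1, 2, 3, 4, 5, 6, 7, 8}, the full vertex set. Edge coverage: each edge of G has both endpoints in at least one bag. Running intersection: for every vertex, the bags containing it form a connected subtree. All three properties hold, so this is a valid tree decomposition of width max|bag| − 1 = 1, and hence tw(G) ≤ 1.

Yes; width 1.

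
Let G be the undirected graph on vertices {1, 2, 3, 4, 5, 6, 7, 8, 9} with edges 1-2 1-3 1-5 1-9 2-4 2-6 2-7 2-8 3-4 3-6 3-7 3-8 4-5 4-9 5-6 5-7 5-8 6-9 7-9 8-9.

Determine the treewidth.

A width-4 tree decomposition is:
Bags: B1 = {2, 3, 5, 8, 9}  B2 = {1, 2, 3, 5, 9}  B3 = {2, 3, 5, 6, 9}  B4 = {2, 3, 5, 7, 9}  B5 = {2, 3, 4, 5, 9}
Tree: B1–B2, B2–B3, B3–B4, B4–B5
The largest bag has 5 vertices, giving width 4; this decomposition certifies tw(G) ≤ 4. For the lower bound: the 5 vertex sets {5,8}, {1,9}, {2,6}, {3}, {7} are disjoint, each induces a connected subgraph, and every pair is joined by at least one edge of G. Contracting each set to a single vertex therefore yields K_{5} as a minor, and since treewidth is minor-monotone, tw(G) ≥ tw(K_{5}) = 4. The upper and lower bounds meet at 4, so that is the treewidth.

4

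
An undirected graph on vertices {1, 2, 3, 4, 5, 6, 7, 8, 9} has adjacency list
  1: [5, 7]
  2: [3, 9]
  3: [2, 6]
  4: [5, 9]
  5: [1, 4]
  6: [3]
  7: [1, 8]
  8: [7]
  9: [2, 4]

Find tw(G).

1

A width-1 tree decomposition is:
Bags: B1 = {7, 8}  B2 = {1, 7}  B3 = {1, 5}  B4 = {4, 5}  B5 = {4, 9}  B6 = {2, 9}  B7 = {2, 3}  B8 = {3, 6}
Tree: B1–B2, B2–B3, B3–B4, B4–B5, B5–B6, B6–B7, B7–B8
The largest bag has 2 vertices, giving width 1; this decomposition certifies tw(G) ≤ 1. Any graph with an edge has treewidth ≥ 1, and G has the edge 8–7. Combining the bounds, tw(G) = 1.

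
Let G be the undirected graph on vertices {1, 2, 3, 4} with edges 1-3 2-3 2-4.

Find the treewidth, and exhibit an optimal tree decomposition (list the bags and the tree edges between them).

Every bag has size at most 2, so the width is 2 − 1 = 1 and tw(G) ≤ 1. G has an edge, so its treewidth is at least 1. Therefore the treewidth is 1.

Treewidth 1.
One optimal decomposition is:
Bags: B1 = {2, 3}  B2 = {1, 3}  B3 = {2, 4}
Tree: B1–B2, B1–B3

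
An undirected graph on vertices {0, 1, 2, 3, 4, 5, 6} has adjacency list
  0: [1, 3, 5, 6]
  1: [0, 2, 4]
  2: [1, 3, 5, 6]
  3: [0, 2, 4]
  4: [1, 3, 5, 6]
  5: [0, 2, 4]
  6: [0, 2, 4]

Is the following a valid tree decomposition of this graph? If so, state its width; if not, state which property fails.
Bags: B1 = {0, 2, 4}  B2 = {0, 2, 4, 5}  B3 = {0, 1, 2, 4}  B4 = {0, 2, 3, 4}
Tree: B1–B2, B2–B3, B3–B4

No — vertex 6 appears in no bag.

A tree decomposition must satisfy three properties: every vertex lies in some bag; for every edge, both endpoints lie together in some bag; and for every vertex, the bags containing it form a connected subtree. Here vertex 6 appears in no bag, so the decomposition is invalid.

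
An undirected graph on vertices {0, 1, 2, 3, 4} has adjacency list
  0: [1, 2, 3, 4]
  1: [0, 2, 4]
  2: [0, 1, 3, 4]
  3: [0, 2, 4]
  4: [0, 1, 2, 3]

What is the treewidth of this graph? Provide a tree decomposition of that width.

Each bag holds 4 vertices, so the decomposition has width 3, which upper-bounds the treewidth. Conversely, {0, 1, 2, 4} is a clique of size 4, and the vertices of any clique must share a bag in every tree decomposition; so some bag has ≥ 4 vertices and tw(G) ≥ 3. Therefore the treewidth is 3.

Treewidth 3.
One optimal decomposition is:
Bags: B1 = {0, 1, 2, 4}  B2 = {0, 2, 3, 4}
Tree: B1–B2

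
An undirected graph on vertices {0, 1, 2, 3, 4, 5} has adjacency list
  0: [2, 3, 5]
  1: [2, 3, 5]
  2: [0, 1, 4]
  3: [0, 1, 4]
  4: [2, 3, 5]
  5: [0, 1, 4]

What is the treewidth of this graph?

A width-3 tree decomposition is:
Bags: B1 = {0, 2, 3, 5}  B2 = {1, 2, 3, 5}  B3 = {2, 3, 4, 5}
Tree: B1–B2, B2–B3
Each bag holds 4 vertices, so the decomposition has width 3, which upper-bounds the treewidth. For the lower bound: the 4 vertex sets {0,3}, {1,2}, {5}, {4} are disjoint, each induces a connected subgraph, and every pair is joined by at least one edge of G. Contracting each set to a single vertex therefore yields K_{4} as a minor, and since treewidth is minor-monotone, tw(G) ≥ tw(K_{4}) = 3. The upper and lower bounds meet at 3, so that is the treewidth.

3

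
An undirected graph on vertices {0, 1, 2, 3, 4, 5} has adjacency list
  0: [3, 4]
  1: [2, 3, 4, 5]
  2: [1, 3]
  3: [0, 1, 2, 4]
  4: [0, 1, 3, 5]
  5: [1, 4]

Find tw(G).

A width-2 tree decomposition is:
Bags: B1 = {1, 3, 4}  B2 = {1, 2, 3}  B3 = {0, 3, 4}  B4 = {1, 4, 5}
Tree: B1–B2, B1–B3, B1–B4
Each bag holds 3 vertices, so the decomposition has width 2, which upper-bounds the treewidth. For the lower bound, the 3 vertices {0, 3, 4} are pairwise adjacent, and any tree decomposition puts a clique entirely inside one bag — forcing width ≥ 2. Combining the bounds, tw(G) = 2.

2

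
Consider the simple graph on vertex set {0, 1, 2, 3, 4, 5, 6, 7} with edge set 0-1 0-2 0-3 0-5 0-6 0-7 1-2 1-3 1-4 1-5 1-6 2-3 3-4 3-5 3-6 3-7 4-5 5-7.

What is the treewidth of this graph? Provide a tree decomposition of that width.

Treewidth 3.
One such decomposition:
Bags: B1 = {0, 1, 3, 5}  B2 = {0, 1, 2, 3}  B3 = {1, 3, 4, 5}  B4 = {0, 1, 3, 6}  B5 = {0, 3, 5, 7}
Tree: B1–B2, B1–B3, B2–B4, B1–B5

Every bag has size at most 4, so the width is 4 − 1 = 3 and tw(G) ≤ 3. On the other hand G contains the 4-clique {0, 1, 2, 3}. A clique must lie in a single bag of any decomposition, so no decomposition can have width below 3. Combining the bounds, tw(G) = 3.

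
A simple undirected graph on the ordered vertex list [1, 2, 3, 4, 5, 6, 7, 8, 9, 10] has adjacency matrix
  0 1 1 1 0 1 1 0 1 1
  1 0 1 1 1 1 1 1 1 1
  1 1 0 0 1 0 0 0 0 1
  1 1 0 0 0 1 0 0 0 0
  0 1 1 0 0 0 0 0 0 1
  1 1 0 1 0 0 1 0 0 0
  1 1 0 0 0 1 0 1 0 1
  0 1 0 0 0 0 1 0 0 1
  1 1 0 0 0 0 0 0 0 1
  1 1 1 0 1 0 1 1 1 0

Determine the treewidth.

3

A width-3 tree decomposition is:
Bags: B1 = {1, 2, 7, 10}  B2 = {1, 2, 3, 10}  B3 = {2, 7, 8, 10}  B4 = {1, 2, 6, 7}  B5 = {2, 3, 5, 10}  B6 = {1, 2, 4, 6}  B7 = {1, 2, 9, 10}
Tree: B1–B2, B1–B3, B1–B4, B2–B5, B4–B6, B2–B7
Each bag holds 4 vertices, so the decomposition has width 3, which upper-bounds the treewidth. Conversely, {2, 7, 8, 10} is a clique of size 4, and the vertices of any clique must share a bag in every tree decomposition; so some bag has ≥ 4 vertices and tw(G) ≥ 3. Therefore the treewidth is 3.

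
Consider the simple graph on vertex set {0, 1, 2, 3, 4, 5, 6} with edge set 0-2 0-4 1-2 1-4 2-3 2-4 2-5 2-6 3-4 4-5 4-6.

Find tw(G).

2

A width-2 tree decomposition is:
Bags: B1 = {1, 2, 4}  B2 = {2, 4, 5}  B3 = {2, 4, 6}  B4 = {2, 3, 4}  B5 = {0, 2, 4}
Tree: B1–B2, B1–B3, B1–B4, B1–B5
Every bag has size at most 3, so the width is 3 − 1 = 2 and tw(G) ≤ 2. On the other hand G contains the 3-clique {0, 2, 4}. A clique must lie in a single bag of any decomposition, so no decomposition can have width below 2. Combining the bounds, tw(G) = 2.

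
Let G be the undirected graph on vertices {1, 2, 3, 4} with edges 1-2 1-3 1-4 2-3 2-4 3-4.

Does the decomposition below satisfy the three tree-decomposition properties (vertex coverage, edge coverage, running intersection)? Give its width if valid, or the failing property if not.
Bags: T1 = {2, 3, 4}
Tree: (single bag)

A tree decomposition must satisfy three properties: every vertex lies in some bag; for every edge, both endpoints lie together in some bag; and for every vertex, the bags containing it form a connected subtree. Here vertex 1 appears in no bag, so the decomposition is invalid.

No — vertex 1 appears in no bag.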